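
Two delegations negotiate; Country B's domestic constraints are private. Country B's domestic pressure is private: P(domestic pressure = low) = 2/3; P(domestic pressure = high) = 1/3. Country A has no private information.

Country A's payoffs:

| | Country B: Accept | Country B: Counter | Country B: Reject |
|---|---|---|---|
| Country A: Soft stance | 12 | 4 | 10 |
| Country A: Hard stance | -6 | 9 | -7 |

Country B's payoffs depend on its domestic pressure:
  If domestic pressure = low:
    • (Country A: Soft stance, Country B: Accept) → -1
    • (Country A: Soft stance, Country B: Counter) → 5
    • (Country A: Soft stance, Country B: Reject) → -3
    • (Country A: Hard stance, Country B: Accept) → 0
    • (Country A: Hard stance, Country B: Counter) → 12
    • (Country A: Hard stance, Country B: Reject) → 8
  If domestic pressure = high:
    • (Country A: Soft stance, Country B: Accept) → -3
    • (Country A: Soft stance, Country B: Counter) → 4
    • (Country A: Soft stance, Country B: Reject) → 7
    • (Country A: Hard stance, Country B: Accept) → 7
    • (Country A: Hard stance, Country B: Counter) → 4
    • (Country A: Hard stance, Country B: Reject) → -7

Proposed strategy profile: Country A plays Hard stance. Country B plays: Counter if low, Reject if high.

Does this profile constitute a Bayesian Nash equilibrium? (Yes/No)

Country A plays Hard stance: E[Hard stance] = 2/3·(9) + 1/3·(-7) = 11/3; E[Soft stance] = 6. Not best-responding. ✗
Country B (domestic pressure low), facing Hard stance: Accept gives 0, Counter gives 12, Reject gives 8. Proposed Counter is best. ✓
Country B (domestic pressure high), facing Hard stance: Accept gives 7, Counter gives 4, Reject gives -7. Proposed Reject is not best — profitable deviation exists. ✗

No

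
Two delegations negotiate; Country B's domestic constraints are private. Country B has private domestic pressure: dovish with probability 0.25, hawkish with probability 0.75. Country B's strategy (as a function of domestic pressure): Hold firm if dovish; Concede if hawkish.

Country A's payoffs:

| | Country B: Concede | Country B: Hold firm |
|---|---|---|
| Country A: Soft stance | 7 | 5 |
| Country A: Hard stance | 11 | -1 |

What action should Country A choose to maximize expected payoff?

Compute Country A's expected payoff for each action, taking the expectation over Country B's type.
E[Soft stance] = 0.25·(5) + 0.75·(7) = 6.5
E[Hard stance] = 0.25·(-1) + 0.75·(11) = 8
Best response: Hard stance (8 is the largest).

Hard stance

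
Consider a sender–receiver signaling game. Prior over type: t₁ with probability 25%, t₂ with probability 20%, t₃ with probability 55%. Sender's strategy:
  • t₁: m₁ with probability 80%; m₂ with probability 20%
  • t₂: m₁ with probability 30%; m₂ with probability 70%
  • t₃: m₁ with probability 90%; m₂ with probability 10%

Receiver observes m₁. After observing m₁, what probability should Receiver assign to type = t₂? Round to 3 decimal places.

0.079

Apply Bayes' rule using the sender's strategy as the likelihood.
P(m₁) = 0.25·0.8 + 0.2·0.3 + 0.55·0.9 = 0.755
P(t₂ | m₁) = (0.2·0.3) / 0.755 = 0.06 / 0.755 = 0.0794702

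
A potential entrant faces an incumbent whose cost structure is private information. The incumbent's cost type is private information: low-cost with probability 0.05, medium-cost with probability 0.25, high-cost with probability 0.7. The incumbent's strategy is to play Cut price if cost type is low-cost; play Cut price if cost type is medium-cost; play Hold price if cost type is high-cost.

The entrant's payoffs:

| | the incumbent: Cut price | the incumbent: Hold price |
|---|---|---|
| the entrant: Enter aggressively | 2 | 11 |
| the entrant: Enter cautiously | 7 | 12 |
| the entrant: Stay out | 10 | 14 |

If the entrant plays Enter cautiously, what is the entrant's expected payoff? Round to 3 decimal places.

10.500

E[Enter cautiously] = 0.05·7 + 0.25·7 + 0.7·12 = 0.35 + 1.75 + 8.4 = 10.5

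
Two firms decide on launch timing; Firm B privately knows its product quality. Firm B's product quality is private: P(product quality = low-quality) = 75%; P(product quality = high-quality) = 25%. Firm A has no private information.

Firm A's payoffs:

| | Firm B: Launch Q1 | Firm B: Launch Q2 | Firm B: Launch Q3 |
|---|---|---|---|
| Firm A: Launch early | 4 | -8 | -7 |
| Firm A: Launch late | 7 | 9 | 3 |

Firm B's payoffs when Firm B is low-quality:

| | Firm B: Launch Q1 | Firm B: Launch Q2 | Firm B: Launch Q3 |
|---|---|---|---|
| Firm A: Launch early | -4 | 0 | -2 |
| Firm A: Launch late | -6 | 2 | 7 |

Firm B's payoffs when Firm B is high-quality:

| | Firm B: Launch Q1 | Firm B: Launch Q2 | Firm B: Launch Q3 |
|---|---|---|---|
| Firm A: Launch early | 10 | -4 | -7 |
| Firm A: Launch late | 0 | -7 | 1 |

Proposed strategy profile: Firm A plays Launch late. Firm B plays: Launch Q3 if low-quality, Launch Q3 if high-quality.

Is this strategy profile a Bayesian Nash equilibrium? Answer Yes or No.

A profile is a BNE iff every type of every player is best-responding given beliefs about the other side.
Firm A plays Launch late: E[Launch late] = 0.75·(3) + 0.25·(3) = 3; E[Launch early] = -7. Best-responding. ✓
Firm B (product quality low-quality), facing Launch late: Launch Q1 gives -6, Launch Q2 gives 2, Launch Q3 gives 7. Proposed Launch Q3 is best. ✓
Firm B (product quality high-quality), facing Launch late: Launch Q1 gives 0, Launch Q2 gives -7, Launch Q3 gives 1. Proposed Launch Q3 is best. ✓

Yes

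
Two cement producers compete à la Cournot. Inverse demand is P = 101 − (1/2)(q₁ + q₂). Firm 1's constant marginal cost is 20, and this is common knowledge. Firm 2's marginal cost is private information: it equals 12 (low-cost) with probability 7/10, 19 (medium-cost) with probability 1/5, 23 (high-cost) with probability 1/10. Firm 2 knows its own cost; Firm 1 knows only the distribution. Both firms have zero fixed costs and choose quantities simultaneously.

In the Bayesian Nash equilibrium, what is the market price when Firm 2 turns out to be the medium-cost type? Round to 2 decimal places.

47.42

Type-c best response for Firm 2: q₂(c) = (101 − c) − q₁/2.
Firm 1 maximizes expected profit; its first-order condition is 101 − q₁ − (1/2)E[q₂] − 20 = 0.
Substituting E[q₂] and solving: E[c₂] = 14.5, so q₁ = (101 − 2·20 + 14.5)/(3/2) = 50.3333.
q₂(medium-cost) = 56.8333, so P = 101 − (1/2)·(50.3333 + 56.8333) = 47.4167.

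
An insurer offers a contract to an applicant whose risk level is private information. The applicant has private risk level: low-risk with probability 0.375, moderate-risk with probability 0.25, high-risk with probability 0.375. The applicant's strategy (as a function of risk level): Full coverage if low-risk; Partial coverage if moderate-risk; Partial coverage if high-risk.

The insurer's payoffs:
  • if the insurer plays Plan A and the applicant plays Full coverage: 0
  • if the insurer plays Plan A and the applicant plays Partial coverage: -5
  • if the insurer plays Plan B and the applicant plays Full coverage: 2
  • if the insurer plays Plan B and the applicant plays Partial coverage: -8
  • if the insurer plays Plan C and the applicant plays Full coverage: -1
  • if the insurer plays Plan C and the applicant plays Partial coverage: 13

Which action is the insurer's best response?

Plan C

E[Plan A] = 0.375·(0) + 0.25·(-5) + 0.375·(-5) = -3.125
E[Plan B] = 0.375·(2) + 0.25·(-8) + 0.375·(-8) = -4.25
E[Plan C] = 0.375·(-1) + 0.25·(13) + 0.375·(13) = 7.75
Best response: Plan C (7.75 is the largest).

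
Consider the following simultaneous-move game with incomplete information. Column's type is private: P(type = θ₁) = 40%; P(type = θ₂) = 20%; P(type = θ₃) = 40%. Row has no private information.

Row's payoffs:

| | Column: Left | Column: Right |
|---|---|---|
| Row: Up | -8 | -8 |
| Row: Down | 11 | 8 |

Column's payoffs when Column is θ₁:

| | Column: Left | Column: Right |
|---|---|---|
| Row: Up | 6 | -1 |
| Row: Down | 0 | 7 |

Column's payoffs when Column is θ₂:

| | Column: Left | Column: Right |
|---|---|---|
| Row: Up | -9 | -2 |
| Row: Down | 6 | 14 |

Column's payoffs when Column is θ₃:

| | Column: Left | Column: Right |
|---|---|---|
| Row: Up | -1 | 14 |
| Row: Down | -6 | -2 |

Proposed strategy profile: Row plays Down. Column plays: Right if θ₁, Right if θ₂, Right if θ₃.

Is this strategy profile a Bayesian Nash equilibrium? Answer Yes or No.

Row plays Down: E[Down] = 0.4·(8) + 0.2·(8) + 0.4·(8) = 8; E[Up] = -8. Best-responding. ✓
Column (type θ₁), facing Down: Left gives 0, Right gives 7. Proposed Right is best. ✓
Column (type θ₂), facing Down: Left gives 6, Right gives 14. Proposed Right is best. ✓
Column (type θ₃), facing Down: Left gives -6, Right gives -2. Proposed Right is best. ✓

Yes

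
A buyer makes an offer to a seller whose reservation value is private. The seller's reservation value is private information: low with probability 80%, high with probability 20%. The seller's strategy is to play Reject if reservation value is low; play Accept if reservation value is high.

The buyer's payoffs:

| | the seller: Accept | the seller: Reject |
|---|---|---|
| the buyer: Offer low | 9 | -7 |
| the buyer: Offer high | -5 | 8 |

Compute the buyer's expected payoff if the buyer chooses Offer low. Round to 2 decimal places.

E[Offer low] = 0.8·(-7) + 0.2·9 = (-5.6) + 1.8 = -3.8

-3.80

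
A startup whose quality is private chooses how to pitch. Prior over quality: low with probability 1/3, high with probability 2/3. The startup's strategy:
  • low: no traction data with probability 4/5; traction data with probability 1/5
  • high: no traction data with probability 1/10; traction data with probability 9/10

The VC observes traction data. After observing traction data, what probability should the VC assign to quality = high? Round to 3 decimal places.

0.900

P(traction data) = (1/3)·(1/5) + (2/3)·(9/10) = 2/3
P(high | traction data) = ((2/3)·(9/10)) / (2/3) = (3/5) / (2/3) = 9/10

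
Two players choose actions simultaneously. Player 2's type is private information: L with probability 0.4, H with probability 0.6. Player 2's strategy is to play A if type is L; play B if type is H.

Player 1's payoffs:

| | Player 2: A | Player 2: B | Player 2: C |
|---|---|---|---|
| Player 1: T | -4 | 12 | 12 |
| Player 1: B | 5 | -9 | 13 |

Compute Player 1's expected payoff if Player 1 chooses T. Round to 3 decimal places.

Take the expectation over Player 2's type, weighting each type's action by its prior probability.
E[T] = 0.4·(-4) + 0.6·12 = (-1.6) + 7.2 = 5.6

5.600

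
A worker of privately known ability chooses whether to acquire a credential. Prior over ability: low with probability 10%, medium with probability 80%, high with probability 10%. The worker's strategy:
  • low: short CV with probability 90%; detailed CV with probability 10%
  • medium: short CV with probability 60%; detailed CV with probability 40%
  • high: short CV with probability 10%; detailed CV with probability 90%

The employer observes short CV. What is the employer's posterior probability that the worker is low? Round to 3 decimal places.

P(short CV) = 0.1·0.9 + 0.8·0.6 + 0.1·0.1 = 0.58
P(low | short CV) = (0.1·0.9) / 0.58 = 0.09 / 0.58 = 0.155172

0.155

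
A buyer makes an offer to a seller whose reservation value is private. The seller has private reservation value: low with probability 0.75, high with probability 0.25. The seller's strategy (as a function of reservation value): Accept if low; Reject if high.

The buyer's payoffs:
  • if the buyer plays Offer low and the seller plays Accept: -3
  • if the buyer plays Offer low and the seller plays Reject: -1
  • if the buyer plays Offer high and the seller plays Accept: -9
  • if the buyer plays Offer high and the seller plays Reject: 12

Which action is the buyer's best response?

Offer low

E[Offer low] = 0.75·(-3) + 0.25·(-1) = -2.5
E[Offer high] = 0.75·(-9) + 0.25·(12) = -3.75
Best response: Offer low (-2.5 is the largest).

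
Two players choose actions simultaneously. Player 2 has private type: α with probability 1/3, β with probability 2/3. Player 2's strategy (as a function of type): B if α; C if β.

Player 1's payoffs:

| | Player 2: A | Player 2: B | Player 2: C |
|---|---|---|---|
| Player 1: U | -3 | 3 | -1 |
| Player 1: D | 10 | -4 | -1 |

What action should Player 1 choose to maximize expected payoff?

Compute Player 1's expected payoff for each action, taking the expectation over Player 2's type.
E[U] = 1/3·(3) + 2/3·(-1) = 1/3
E[D] = 1/3·(-4) + 2/3·(-1) = -2
Best response: U (1/3 is the largest).

U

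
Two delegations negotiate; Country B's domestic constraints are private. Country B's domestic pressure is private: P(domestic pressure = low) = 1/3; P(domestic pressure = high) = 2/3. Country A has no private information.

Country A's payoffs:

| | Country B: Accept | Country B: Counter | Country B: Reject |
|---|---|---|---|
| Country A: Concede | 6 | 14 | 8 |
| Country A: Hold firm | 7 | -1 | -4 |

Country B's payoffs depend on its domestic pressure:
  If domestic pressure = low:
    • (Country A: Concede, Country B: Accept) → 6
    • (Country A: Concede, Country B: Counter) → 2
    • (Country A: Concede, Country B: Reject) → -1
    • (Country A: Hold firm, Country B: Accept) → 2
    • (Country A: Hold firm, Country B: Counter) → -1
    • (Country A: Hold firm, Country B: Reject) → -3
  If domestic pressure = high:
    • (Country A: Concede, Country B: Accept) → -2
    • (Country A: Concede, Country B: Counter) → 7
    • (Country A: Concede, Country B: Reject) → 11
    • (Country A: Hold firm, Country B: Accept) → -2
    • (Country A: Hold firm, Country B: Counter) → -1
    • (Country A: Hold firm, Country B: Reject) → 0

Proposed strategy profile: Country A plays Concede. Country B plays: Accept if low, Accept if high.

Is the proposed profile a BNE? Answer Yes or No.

A profile is a BNE iff every type of every player is best-responding given beliefs about the other side.
Country A plays Concede: E[Concede] = 1/3·(6) + 2/3·(6) = 6; E[Hold firm] = 7. Not best-responding. ✗
Country B (domestic pressure low), facing Concede: Accept gives 6, Counter gives 2, Reject gives -1. Proposed Accept is best. ✓
Country B (domestic pressure high), facing Concede: Accept gives -2, Counter gives 7, Reject gives 11. Proposed Accept is not best — profitable deviation exists. ✗

No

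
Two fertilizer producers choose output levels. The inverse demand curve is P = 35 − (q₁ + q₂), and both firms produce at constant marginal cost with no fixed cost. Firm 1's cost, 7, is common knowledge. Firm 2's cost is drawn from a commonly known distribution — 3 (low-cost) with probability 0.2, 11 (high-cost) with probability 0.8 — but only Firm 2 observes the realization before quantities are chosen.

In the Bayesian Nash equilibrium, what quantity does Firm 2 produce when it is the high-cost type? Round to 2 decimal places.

Type-c best response for Firm 2: q₂(c) = (35 − c)/2 − q₁/2.
Firm 1 maximizes expected profit; its first-order condition is 35 − 2q₁ − E[q₂] − 7 = 0.
Substituting E[q₂] and solving: E[c₂] = 9.4, so q₁ = (35 − 2·7 + 9.4)/3 = 10.1333.
q₂(high-cost) = (35 − 11 − 10.1333)/2 = 6.93333.

6.93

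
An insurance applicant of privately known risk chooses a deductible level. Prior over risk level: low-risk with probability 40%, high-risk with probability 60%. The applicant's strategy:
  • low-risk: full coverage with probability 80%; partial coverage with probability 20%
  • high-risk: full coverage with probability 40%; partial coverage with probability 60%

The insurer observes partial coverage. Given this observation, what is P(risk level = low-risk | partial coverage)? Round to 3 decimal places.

Apply Bayes' rule using the sender's strategy as the likelihood.
P(partial coverage) = 0.4·0.2 + 0.6·0.6 = 0.44
P(low-risk | partial coverage) = (0.4·0.2) / 0.44 = 0.08 / 0.44 = 0.181818

0.182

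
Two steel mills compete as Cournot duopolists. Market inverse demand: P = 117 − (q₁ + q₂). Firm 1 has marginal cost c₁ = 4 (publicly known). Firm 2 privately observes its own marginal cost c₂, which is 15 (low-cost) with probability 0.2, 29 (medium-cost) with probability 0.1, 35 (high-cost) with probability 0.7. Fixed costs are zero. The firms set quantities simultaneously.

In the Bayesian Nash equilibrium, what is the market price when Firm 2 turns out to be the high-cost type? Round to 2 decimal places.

52.77

Type-c best response for Firm 2: q₂(c) = (117 − c)/2 − q₁/2.
Firm 1 maximizes expected profit; its first-order condition is 117 − 2q₁ − E[q₂] − 4 = 0.
Substituting E[q₂] and solving: E[c₂] = 30.4, so q₁ = (117 − 2·4 + 30.4)/3 = 46.4667.
q₂(high-cost) = 17.7667, so P = 117 − (46.4667 + 17.7667) = 52.7667.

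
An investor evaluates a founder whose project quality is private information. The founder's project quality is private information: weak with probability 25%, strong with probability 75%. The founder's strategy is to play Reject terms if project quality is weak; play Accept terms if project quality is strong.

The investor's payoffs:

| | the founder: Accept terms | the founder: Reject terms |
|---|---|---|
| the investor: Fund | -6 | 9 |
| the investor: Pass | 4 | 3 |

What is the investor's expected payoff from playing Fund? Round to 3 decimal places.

-2.250

E[Fund] = 0.25·9 + 0.75·(-6) = 2.25 + (-4.5) = -2.25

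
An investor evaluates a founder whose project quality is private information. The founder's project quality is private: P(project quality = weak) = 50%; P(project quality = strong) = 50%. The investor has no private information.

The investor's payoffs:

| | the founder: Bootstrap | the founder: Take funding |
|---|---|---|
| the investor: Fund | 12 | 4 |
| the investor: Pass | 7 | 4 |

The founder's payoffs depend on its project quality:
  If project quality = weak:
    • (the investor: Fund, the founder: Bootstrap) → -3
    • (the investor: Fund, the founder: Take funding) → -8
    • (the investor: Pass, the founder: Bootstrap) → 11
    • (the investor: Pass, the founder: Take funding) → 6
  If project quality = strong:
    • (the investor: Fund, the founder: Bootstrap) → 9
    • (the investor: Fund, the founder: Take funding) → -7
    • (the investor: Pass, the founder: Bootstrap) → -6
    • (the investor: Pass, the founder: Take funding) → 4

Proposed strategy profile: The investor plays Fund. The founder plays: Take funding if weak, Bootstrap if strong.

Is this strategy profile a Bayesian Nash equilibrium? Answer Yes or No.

No

The investor plays Fund: E[Fund] = 0.5·(4) + 0.5·(12) = 8; E[Pass] = 5.5. Best-responding. ✓
The founder (project quality weak), facing Fund: Bootstrap gives -3, Take funding gives -8. Proposed Take funding is not best — profitable deviation exists. ✗
The founder (project quality strong), facing Fund: Bootstrap gives 9, Take funding gives -7. Proposed Bootstrap is best. ✓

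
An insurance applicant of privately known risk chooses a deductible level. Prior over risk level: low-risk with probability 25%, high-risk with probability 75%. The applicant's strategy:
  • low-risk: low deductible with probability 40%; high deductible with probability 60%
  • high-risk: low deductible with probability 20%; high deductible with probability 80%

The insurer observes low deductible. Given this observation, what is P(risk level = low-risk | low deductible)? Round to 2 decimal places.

Apply Bayes' rule using the sender's strategy as the likelihood.
P(low deductible) = 0.25·0.4 + 0.75·0.2 = 0.25
P(low-risk | low deductible) = (0.25·0.4) / 0.25 = 0.1 / 0.25 = 0.4

0.40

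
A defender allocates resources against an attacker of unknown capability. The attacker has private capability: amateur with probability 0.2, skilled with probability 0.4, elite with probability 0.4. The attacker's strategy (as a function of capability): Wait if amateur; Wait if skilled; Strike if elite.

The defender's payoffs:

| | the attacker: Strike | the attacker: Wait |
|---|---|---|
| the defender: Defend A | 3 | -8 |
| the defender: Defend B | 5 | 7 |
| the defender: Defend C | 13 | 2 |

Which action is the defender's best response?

Defend C

Compute the defender's expected payoff for each action, taking the expectation over the attacker's type.
E[Defend A] = 0.2·(-8) + 0.4·(-8) + 0.4·(3) = -3.6
E[Defend B] = 0.2·(7) + 0.4·(7) + 0.4·(5) = 6.2
E[Defend C] = 0.2·(2) + 0.4·(2) + 0.4·(13) = 6.4
Best response: Defend C (6.4 is the largest).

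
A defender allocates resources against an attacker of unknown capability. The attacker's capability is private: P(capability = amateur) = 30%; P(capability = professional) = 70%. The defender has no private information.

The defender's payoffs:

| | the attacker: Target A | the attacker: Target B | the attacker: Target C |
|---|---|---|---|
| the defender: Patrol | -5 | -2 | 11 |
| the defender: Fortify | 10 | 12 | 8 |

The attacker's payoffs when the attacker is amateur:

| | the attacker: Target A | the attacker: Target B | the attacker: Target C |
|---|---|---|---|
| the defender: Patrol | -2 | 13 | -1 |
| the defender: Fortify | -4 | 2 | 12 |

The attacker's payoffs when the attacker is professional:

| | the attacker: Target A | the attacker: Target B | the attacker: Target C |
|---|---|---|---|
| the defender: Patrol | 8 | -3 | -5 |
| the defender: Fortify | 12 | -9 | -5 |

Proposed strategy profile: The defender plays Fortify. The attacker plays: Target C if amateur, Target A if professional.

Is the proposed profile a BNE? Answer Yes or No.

Yes

The defender plays Fortify: E[Fortify] = 0.3·(8) + 0.7·(10) = 9.4; E[Patrol] = -0.2. Best-responding. ✓
The attacker (capability amateur), facing Fortify: Target A gives -4, Target B gives 2, Target C gives 12. Proposed Target C is best. ✓
The attacker (capability professional), facing Fortify: Target A gives 12, Target B gives -9, Target C gives -5. Proposed Target A is best. ✓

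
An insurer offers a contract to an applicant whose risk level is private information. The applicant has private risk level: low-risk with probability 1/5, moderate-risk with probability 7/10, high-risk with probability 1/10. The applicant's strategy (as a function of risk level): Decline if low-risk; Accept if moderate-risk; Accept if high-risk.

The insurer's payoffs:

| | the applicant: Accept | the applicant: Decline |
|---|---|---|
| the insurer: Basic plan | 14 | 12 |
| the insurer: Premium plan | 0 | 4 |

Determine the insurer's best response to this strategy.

Basic plan

E[Basic plan] = 1/5·(12) + 7/10·(14) + 1/10·(14) = 68/5
E[Premium plan] = 1/5·(4) + 7/10·(0) + 1/10·(0) = 4/5
Best response: Basic plan (68/5 is the largest).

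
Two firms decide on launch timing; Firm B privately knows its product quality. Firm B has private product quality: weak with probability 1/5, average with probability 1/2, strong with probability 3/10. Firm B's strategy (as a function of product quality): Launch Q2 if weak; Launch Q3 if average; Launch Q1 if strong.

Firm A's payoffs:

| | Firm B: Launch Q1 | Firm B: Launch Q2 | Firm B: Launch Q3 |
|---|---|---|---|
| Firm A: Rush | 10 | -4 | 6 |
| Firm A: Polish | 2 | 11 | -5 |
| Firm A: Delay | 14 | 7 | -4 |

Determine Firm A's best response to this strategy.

Rush

E[Rush] = 1/5·(-4) + 1/2·(6) + 3/10·(10) = 26/5
E[Polish] = 1/5·(11) + 1/2·(-5) + 3/10·(2) = 3/10
E[Delay] = 1/5·(7) + 1/2·(-4) + 3/10·(14) = 18/5
Best response: Rush (26/5 is the largest).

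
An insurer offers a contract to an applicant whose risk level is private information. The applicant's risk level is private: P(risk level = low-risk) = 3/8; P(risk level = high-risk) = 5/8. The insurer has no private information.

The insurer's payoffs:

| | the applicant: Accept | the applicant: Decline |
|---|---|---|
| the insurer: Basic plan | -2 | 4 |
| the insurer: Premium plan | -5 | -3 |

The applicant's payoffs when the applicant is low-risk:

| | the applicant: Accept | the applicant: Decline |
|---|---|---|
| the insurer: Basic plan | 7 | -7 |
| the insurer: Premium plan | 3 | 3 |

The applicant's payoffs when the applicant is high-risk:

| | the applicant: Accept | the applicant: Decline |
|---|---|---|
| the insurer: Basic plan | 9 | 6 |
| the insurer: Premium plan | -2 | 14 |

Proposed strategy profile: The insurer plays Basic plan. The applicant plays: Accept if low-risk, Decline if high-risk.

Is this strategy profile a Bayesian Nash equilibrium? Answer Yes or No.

A profile is a BNE iff every type of every player is best-responding given beliefs about the other side.
The insurer plays Basic plan: E[Basic plan] = 3/8·(-2) + 5/8·(4) = 7/4; E[Premium plan] = -15/4. Best-responding. ✓
The applicant (risk level low-risk), facing Basic plan: Accept gives 7, Decline gives -7. Proposed Accept is best. ✓
The applicant (risk level high-risk), facing Basic plan: Accept gives 9, Decline gives 6. Proposed Decline is not best — profitable deviation exists. ✗

No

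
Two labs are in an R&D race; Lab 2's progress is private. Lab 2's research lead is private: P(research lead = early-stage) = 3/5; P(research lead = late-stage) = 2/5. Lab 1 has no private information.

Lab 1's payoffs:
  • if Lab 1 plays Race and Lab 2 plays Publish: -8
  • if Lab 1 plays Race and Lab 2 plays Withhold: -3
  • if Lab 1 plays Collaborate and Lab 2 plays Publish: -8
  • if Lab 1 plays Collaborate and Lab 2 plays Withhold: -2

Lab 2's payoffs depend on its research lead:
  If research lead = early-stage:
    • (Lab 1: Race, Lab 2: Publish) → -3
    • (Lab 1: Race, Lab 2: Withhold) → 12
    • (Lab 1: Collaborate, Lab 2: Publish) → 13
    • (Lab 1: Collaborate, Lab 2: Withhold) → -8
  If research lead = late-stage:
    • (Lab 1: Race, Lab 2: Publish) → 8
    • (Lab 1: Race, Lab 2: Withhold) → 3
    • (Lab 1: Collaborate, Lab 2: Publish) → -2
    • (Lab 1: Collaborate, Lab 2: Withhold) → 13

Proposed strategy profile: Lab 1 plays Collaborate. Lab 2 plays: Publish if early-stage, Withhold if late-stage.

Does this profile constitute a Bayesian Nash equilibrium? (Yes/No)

Yes

A profile is a BNE iff every type of every player is best-responding given beliefs about the other side.
Lab 1 plays Collaborate: E[Collaborate] = 3/5·(-8) + 2/5·(-2) = -28/5; E[Race] = -6. Best-responding. ✓
Lab 2 (research lead early-stage), facing Collaborate: Publish gives 13, Withhold gives -8. Proposed Publish is best. ✓
Lab 2 (research lead late-stage), facing Collaborate: Publish gives -2, Withhold gives 13. Proposed Withhold is best. ✓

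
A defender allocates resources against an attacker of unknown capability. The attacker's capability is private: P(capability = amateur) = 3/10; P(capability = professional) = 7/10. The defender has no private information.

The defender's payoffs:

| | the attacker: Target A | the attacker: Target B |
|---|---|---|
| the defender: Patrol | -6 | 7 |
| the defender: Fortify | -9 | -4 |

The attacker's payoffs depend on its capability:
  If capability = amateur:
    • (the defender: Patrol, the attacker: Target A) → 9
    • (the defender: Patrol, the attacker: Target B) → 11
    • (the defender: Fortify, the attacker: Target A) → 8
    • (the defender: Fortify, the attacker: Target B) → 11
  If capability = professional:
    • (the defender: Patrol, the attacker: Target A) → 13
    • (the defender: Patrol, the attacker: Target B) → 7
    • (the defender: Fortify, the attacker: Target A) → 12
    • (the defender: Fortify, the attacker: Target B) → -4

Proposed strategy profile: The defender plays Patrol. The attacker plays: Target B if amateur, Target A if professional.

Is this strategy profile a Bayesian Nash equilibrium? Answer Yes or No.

The defender plays Patrol: E[Patrol] = 3/10·(7) + 7/10·(-6) = -21/10; E[Fortify] = -15/2. Best-responding. ✓
The attacker (capability amateur), facing Patrol: Target A gives 9, Target B gives 11. Proposed Target B is best. ✓
The attacker (capability professional), facing Patrol: Target A gives 13, Target B gives 7. Proposed Target A is best. ✓

Yes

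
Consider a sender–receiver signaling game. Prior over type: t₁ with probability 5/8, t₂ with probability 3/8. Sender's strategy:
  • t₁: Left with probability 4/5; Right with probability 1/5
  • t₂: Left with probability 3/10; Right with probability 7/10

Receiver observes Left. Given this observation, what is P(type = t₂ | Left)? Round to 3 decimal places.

0.184

P(Left) = (5/8)·(4/5) + (3/8)·(3/10) = 49/80
P(t₂ | Left) = ((3/8)·(3/10)) / (49/80) = (9/80) / (49/80) = 9/49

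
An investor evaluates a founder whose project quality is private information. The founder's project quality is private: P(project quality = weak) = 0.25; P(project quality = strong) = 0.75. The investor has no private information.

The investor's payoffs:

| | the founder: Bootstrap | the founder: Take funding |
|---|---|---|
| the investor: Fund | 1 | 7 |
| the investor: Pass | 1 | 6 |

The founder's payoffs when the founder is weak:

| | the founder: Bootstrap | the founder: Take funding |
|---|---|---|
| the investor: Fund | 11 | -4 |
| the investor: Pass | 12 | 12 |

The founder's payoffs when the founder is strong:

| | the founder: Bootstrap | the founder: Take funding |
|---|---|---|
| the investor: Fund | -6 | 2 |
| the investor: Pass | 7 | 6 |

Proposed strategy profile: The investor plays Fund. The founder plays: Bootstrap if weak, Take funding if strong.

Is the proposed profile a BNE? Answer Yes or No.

Yes

The investor plays Fund: E[Fund] = 0.25·(1) + 0.75·(7) = 5.5; E[Pass] = 4.75. Best-responding. ✓
The founder (project quality weak), facing Fund: Bootstrap gives 11, Take funding gives -4. Proposed Bootstrap is best. ✓
The founder (project quality strong), facing Fund: Bootstrap gives -6, Take funding gives 2. Proposed Take funding is best. ✓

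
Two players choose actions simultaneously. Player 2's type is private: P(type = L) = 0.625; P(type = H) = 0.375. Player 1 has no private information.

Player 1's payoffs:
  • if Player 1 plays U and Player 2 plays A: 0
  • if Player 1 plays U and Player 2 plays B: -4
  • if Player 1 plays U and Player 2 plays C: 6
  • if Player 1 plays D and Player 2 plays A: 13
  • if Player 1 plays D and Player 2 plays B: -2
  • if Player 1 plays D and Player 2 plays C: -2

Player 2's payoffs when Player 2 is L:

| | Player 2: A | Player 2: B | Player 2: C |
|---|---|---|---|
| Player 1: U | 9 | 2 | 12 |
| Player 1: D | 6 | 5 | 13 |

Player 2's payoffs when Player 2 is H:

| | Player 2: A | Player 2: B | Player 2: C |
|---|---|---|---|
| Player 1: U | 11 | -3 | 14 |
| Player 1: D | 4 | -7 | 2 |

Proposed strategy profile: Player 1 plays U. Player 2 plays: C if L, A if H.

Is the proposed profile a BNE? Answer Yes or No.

Player 1 plays U: E[U] = 0.625·(6) + 0.375·(0) = 3.75; E[D] = 3.625. Best-responding. ✓
Player 2 (type L), facing U: A gives 9, B gives 2, C gives 12. Proposed C is best. ✓
Player 2 (type H), facing U: A gives 11, B gives -3, C gives 14. Proposed A is not best — profitable deviation exists. ✗

No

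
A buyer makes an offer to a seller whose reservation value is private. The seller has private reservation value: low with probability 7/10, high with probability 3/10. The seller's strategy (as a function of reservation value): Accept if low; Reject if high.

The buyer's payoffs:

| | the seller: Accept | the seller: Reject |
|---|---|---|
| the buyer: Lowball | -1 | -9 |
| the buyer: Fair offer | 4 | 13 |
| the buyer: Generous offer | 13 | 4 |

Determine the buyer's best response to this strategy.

Generous offer

Compute the buyer's expected payoff for each action, taking the expectation over the seller's type.
E[Lowball] = 7/10·(-1) + 3/10·(-9) = -17/5
E[Fair offer] = 7/10·(4) + 3/10·(13) = 67/10
E[Generous offer] = 7/10·(13) + 3/10·(4) = 103/10
Best response: Generous offer (103/10 is the largest).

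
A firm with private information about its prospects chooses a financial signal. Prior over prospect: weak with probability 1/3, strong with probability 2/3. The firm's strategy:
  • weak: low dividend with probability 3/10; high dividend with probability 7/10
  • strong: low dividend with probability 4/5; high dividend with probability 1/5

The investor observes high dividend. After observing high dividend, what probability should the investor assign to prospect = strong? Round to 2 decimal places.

0.36

P(high dividend) = (1/3)·(7/10) + (2/3)·(1/5) = 11/30
P(strong | high dividend) = ((2/3)·(1/5)) / (11/30) = (2/15) / (11/30) = 4/11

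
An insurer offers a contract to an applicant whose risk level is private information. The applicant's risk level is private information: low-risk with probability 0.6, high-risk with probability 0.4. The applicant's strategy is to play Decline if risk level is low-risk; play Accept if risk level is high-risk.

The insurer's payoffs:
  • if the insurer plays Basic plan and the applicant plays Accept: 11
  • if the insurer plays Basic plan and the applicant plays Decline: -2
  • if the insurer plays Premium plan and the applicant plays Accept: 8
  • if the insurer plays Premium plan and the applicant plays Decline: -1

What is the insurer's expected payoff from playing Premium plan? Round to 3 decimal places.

2.600

Take the expectation over the applicant's risk level, weighting each type's action by its prior probability.
E[Premium plan] = 0.6·(-1) + 0.4·8 = (-0.6) + 3.2 = 2.6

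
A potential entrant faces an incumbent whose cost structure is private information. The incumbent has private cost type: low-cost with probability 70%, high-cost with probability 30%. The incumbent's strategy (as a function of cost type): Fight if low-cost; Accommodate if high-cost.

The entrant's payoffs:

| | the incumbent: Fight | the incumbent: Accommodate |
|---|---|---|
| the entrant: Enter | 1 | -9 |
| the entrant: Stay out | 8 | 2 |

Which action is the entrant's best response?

Compute the entrant's expected payoff for each action, taking the expectation over the incumbent's type.
E[Enter] = 0.7·(1) + 0.3·(-9) = -2
E[Stay out] = 0.7·(8) + 0.3·(2) = 6.2
Best response: Stay out (6.2 is the largest).

Stay out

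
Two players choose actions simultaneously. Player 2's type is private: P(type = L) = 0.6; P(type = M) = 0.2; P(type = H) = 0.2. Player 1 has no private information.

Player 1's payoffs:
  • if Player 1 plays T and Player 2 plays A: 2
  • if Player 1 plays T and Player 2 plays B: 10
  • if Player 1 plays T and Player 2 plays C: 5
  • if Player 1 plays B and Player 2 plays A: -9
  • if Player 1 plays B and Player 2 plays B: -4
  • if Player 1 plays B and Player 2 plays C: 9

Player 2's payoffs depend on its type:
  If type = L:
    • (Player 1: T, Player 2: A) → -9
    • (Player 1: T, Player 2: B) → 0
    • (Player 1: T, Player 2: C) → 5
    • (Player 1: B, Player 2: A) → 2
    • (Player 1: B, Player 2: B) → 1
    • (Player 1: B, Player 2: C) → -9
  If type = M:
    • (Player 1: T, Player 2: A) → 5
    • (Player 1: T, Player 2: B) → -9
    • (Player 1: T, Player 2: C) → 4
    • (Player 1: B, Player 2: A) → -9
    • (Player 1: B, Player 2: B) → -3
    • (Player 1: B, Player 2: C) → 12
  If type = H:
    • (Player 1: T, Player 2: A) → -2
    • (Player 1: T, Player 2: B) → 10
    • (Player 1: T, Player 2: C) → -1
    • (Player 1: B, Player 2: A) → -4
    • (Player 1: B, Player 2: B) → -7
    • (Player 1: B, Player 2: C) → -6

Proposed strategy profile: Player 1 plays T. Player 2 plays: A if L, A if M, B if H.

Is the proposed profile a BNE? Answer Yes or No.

No

Player 1 plays T: E[T] = 0.6·(2) + 0.2·(2) + 0.2·(10) = 3.6; E[B] = -8. Best-responding. ✓
Player 2 (type L), facing T: A gives -9, B gives 0, C gives 5. Proposed A is not best — profitable deviation exists. ✗
Player 2 (type M), facing T: A gives 5, B gives -9, C gives 4. Proposed A is best. ✓
Player 2 (type H), facing T: A gives -2, B gives 10, C gives -1. Proposed B is best. ✓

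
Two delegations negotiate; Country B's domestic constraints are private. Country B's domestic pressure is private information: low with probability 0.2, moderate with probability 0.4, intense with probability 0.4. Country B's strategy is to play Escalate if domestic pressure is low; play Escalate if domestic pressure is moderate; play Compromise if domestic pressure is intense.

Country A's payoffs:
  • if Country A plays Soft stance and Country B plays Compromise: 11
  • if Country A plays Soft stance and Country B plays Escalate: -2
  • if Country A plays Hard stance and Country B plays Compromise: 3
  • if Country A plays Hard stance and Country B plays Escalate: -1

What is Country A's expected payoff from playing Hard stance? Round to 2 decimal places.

0.60

E[Hard stance] = 0.2·(-1) + 0.4·(-1) + 0.4·3 = (-0.2) + (-0.4) + 1.2 = 0.6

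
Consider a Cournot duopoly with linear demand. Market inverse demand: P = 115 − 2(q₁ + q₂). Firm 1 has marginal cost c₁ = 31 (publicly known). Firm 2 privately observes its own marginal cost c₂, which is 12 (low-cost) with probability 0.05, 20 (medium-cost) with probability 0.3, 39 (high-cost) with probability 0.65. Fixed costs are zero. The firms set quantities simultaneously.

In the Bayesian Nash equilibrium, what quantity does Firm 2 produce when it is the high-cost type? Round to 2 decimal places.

Firm 2 with cost c maximizes (115 − 2(q₁+q₂) − c)·q₂, giving q₂(c) = (115 − c − 2q₁)/4.
E[c₂] = 0.05·12 + 0.3·20 + 0.65·39 = 31.95
Firm 1's FOC against E[q₂] yields q₁ = (115 − 2·31 + E[c₂])/6 = (115 − 62 + 31.95)/6 = 14.1583.
q₂(high-cost) = (115 − 39 − 2·14.1583)/4 = 11.9208.

11.92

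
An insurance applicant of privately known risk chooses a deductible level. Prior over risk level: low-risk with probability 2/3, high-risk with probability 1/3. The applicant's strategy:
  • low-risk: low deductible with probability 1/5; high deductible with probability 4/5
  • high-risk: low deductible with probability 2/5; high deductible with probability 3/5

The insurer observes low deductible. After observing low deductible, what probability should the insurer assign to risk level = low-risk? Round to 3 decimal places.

0.500

P(low deductible) = (2/3)·(1/5) + (1/3)·(2/5) = 4/15
P(low-risk | low deductible) = ((2/3)·(1/5)) / (4/15) = (2/15) / (4/15) = 1/2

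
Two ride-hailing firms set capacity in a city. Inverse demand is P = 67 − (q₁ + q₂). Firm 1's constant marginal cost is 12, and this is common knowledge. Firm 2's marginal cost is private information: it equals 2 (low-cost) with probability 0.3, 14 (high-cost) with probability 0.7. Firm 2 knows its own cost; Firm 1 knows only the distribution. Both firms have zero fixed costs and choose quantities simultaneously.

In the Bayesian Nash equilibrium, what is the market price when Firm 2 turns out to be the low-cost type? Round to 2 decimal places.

25.60

Firm 2 with cost c maximizes (67 − (q₁+q₂) − c)·q₂, giving q₂(c) = (67 − c − q₁)/2.
E[c₂] = 0.3·2 + 0.7·14 = 10.4
Firm 1's FOC against E[q₂] yields q₁ = (67 − 2·12 + E[c₂])/3 = (67 − 24 + 10.4)/3 = 17.8.
q₂(low-cost) = 23.6, so P = 67 − (17.8 + 23.6) = 25.6.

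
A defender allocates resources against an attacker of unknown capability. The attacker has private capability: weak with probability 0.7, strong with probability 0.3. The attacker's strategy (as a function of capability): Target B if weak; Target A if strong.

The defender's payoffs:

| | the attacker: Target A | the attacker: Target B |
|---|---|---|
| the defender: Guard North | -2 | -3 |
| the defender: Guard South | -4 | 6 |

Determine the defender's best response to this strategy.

E[Guard North] = 0.7·(-3) + 0.3·(-2) = -2.7
E[Guard South] = 0.7·(6) + 0.3·(-4) = 3
Best response: Guard South (3 is the largest).

Guard South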